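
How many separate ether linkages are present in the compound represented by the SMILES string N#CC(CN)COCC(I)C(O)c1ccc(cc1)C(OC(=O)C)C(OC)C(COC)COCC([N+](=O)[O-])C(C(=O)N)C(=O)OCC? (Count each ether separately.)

Taking each segment in turn:
  N≡C: N≡C–: carbon triple-bonded to nitrogen → nitrile.
  CH(CH2NH2): pendant –CH2NH2: N on sp³ C, no adjacent C=O → amine.
  CH2OCH2: C–O–C with sp³ carbons on both sides and no adjacent C=O → ether.
  CH(I): halogen on an sp³ carbon → alkyl halide.
  CH(OH): –OH on an sp³ carbon → alcohol (secondary).
  C6H4: para-disubstituted benzene ring → arene.
  CH(OCOCH3): pendant –OC(=O)CH3: an acyloxy group → ester.
  CH(OCH3): pendant –OCH3: C–O–C with sp³ C, no adjacent C=O → ether.
  CH(CH2OCH3): pendant –CH2OCH3: C–O–C linkage → ether.
  CH2OCH2: C–O–C with sp³ carbons on both sides and no adjacent C=O → ether.
  CH(NO2): –NO2 on an sp³ carbon → nitro (the N=O is not a carbonyl).
  CH(CONH2): pendant –CONH2: carbonyl C bonded to C and N → amide.
  COOCH2CH3: –C(=O)OCH2CH3: carbonyl C bonded to C and to –OEt → ester.
Ether appears at: CH2OCH2, CH(OCH3), CH(CH2OCH3), CH2OCH2 → 4.

4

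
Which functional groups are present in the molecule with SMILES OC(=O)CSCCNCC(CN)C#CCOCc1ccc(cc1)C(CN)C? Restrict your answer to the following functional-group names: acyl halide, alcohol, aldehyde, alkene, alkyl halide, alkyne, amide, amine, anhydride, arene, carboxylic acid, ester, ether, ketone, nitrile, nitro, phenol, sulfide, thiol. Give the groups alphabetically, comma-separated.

alkyne, amine, arene, carboxylic acid, ether, sulfide

Reading the structure from left to right:
  HOOC: –COOH: carbonyl C bonded to –OH and C → carboxylic acid (the –OH is not a separate alcohol).
  CH2SCH2: C–S–C linkage → sulfide (thioether).
  CH2NHCH2: C–N–C with sp³ carbons and no adjacent C=O → amine (secondary).
  CH(CH2NH2): pendant –CH2NH2: N on sp³ C, no adjacent C=O → amine.
  C≡C: C≡C triple bond → alkyne.
  CH2OCH2: C–O–C with sp³ carbons on both sides and no adjacent C=O → ether.
  C6H4: para-disubstituted benzene ring → arene.
  CH(CH2NH2): pendant –CH2NH2: N on sp³ C, no adjacent C=O → amine.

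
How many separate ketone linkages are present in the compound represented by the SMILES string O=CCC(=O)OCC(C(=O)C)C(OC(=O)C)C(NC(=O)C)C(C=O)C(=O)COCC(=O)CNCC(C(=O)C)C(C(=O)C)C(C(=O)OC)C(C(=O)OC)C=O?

Reading the structure from left to right:
  OHC: terminal –CHO: carbonyl C bonded to H and C → aldehyde.
  CH2COOCH2: –C(=O)–O–C with C on the carbonyl side → ester.
  CH(COCH3): pendant –COCH3: carbonyl C bonded to two carbons → ketone.
  CH(OCOCH3): pendant –OC(=O)CH3: an acyloxy group → ester.
  CH(NHCOCH3): pendant –NHC(=O)CH3: N bonded to a carbonyl → amide (not amine).
  CH(CHO): pendant –CHO: carbonyl C bonded to C and H → aldehyde.
  CO: –C(=O)– with carbon on both sides → ketone.
  CH2OCH2: C–O–C with sp³ carbons on both sides and no adjacent C=O → ether.
  CO: –C(=O)– with carbon on both sides → ketone.
  CH2NHCH2: C–N–C with sp³ carbons and no adjacent C=O → amine (secondary).
  CH(COCH3): pendant –COCH3: carbonyl C bonded to two carbons → ketone.
  CH(COCH3): pendant –COCH3: carbonyl C bonded to two carbons → ketone.
  CH(COOCH3): pendant –COOCH3: carbonyl C bonded to C and –OCH3 → ester.
  CH(COOCH3): pendant –COOCH3: carbonyl C bonded to C and –OCH3 → ester.
  CHO: terminal –CHO: carbonyl C bonded to H and C → aldehyde.
Ketone appears at: CH(COCH3), CO, CO, CH(COCH3), CH(COCH3) → 5.

5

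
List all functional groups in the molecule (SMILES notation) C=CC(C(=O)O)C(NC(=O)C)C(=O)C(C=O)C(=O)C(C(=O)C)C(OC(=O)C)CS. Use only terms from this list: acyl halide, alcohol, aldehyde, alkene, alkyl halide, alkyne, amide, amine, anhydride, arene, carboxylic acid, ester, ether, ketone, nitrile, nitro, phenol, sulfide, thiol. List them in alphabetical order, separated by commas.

aldehyde, alkene, amide, carboxylic acid, ester, ketone, thiol

Reading the structure from left to right:
  CH2=CH: C=C double bond → alkene.
  CH(COOH): pendant –COOH: carbonyl C bonded to C and –OH → carboxylic acid.
  CH(NHCOCH3): pendant –NHC(=O)CH3: N bonded to a carbonyl → amide (not amine).
  CO: –C(=O)– with carbon on both sides → ketone.
  CH(CHO): pendant –CHO: carbonyl C bonded to C and H → aldehyde.
  CO: –C(=O)– with carbon on both sides → ketone.
  CH(COCH3): pendant –COCH3: carbonyl C bonded to two carbons → ketone.
  CH(OCOCH3): pendant –OC(=O)CH3: an acyloxy group → ester.
  CH2SH: –SH on an sp³ carbon → thiol.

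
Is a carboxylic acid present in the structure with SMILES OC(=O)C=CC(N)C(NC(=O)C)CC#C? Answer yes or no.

–COOH: carbonyl C bonded to –OH and C → carboxylic acid (the –OH is not a separate alcohol).
C=C double bond → alkene.
–NH2 on an sp³ carbon with no adjacent C=O → amine.
pendant –NHC(=O)CH3: N bonded to a carbonyl → amide (not amine).
C≡C triple bond → alkyne.
The HOOC segment supplies the carboxylic acid: –COOH: carbonyl C bonded to –OH and C → carboxylic acid (the –OH is not a separate alcohol).

yes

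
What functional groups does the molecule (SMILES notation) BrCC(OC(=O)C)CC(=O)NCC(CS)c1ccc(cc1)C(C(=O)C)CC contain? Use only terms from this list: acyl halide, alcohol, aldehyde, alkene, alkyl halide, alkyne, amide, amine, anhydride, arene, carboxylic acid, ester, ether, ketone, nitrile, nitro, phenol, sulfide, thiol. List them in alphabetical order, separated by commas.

Reading the structure from left to right:
  BrCH2: halogen on an sp³ carbon → alkyl halide.
  CH(OCOCH3): pendant –OC(=O)CH3: an acyloxy group → ester.
  CH2CONHCH2: –C(=O)–N– linkage → amide (the N is not an amine).
  CH(CH2SH): pendant –CH2SH → thiol.
  C6H4: para-disubstituted benzene ring → arene.
  CH(COCH3): pendant –COCH3: carbonyl C bonded to two carbons → ketone.

alkyl halide, amide, arene, ester, ketone, thiol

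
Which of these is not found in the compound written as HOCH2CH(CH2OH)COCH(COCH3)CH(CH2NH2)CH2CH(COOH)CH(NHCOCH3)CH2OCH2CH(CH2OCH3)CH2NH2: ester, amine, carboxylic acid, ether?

amine: present (CH(CH2NH2) — pendant –CH2NH2: N on sp³ C, no adjacent C=O → amine).
carboxylic acid: present (CH(COOH) — pendant –COOH: carbonyl C bonded to C and –OH → carboxylic acid).
ether: present (CH2OCH2 — C–O–C with sp³ carbons on both sides and no adjacent C=O → ether).
ester: no segment matches this pattern.

ester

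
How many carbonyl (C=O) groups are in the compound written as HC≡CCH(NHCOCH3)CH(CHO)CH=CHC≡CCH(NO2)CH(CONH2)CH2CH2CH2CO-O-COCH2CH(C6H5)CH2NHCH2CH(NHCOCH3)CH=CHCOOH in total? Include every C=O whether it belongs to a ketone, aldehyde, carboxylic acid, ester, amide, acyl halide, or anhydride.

CH(NHCOCH3): amide, 1 C=O (running total 1).
CH(CHO): aldehyde, 1 C=O (running total 2).
CH(CONH2): amide, 1 C=O (running total 3).
CH2CO-O-COCH2: anhydride, 2 C=O (running total 5).
CH(NHCOCH3): amide, 1 C=O (running total 6).
COOH: carboxylic acid, 1 C=O (running total 7).

7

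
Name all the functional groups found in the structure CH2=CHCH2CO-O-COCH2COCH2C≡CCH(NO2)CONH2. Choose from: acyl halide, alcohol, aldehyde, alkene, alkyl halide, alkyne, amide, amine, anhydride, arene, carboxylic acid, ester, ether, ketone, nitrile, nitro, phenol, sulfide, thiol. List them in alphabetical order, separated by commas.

alkene, alkyne, amide, anhydride, ketone, nitro

Reading the structure from left to right:
  CH2=CH: C=C double bond → alkene.
  CH2CO-O-COCH2: two acyl groups sharing one oxygen, –C(=O)–O–C(=O)– → anhydride.
  CO: –C(=O)– with carbon on both sides → ketone.
  C≡C: C≡C triple bond → alkyne.
  CH(NO2): –NO2 on an sp³ carbon → nitro (the N=O is not a carbonyl).
  CONH2: –C(=O)NH2: carbonyl C bonded to C and to N → amide (the N is not a separate amine).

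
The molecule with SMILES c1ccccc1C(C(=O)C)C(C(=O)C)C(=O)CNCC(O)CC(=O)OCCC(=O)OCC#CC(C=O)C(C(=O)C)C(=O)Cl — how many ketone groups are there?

4

C6H5– phenyl ring → arene.
pendant –COCH3: carbonyl C bonded to two carbons → ketone.
pendant –COCH3: carbonyl C bonded to two carbons → ketone.
–C(=O)– with carbon on both sides → ketone.
C–N–C with sp³ carbons and no adjacent C=O → amine (secondary).
–OH on an sp³ carbon → alcohol (secondary).
–C(=O)–O–C with C on the carbonyl side → ester.
–C(=O)–O–C with C on the carbonyl side → ester.
C≡C triple bond → alkyne.
pendant –CHO: carbonyl C bonded to C and H → aldehyde.
pendant –COCH3: carbonyl C bonded to two carbons → ketone.
–C(=O)Cl: carbonyl C bonded to C and to a halogen → acyl halide (not alkyl halide).
Ketone appears at: CH(COCH3), CH(COCH3), CO, CH(COCH3) → 4.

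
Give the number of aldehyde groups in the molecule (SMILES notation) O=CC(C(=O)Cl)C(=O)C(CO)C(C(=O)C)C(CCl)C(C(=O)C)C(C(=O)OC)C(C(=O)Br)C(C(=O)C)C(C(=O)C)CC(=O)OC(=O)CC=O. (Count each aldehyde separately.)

2

Reading the structure from left to right:
  OHC: terminal –CHO: carbonyl C bonded to H and C → aldehyde.
  CH(COCl): pendant –C(=O)X: carbonyl C bonded to C and halogen → acyl halide.
  CO: –C(=O)– with carbon on both sides → ketone.
  CH(CH2OH): pendant –CH2OH on an sp³ backbone C → alcohol.
  CH(COCH3): pendant –COCH3: carbonyl C bonded to two carbons → ketone.
  CH(CH2Cl): pendant –CH2X: halogen on sp³ carbon → alkyl halide.
  CH(COCH3): pendant –COCH3: carbonyl C bonded to two carbons → ketone.
  CH(COOCH3): pendant –COOCH3: carbonyl C bonded to C and –OCH3 → ester.
  CH(COBr): pendant –C(=O)X: carbonyl C bonded to C and halogen → acyl halide.
  CH(COCH3): pendant –COCH3: carbonyl C bonded to two carbons → ketone.
  CH(COCH3): pendant –COCH3: carbonyl C bonded to two carbons → ketone.
  CH2CO-O-COCH2: two acyl groups sharing one oxygen, –C(=O)–O–C(=O)– → anhydride.
  CHO: terminal –CHO: carbonyl C bonded to H and C → aldehyde.
Aldehyde appears at: OHC, CHO → 2.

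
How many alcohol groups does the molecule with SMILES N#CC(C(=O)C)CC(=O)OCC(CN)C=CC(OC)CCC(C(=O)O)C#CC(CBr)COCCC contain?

0

Working along the chain:
  N≡C: N≡C–: carbon triple-bonded to nitrogen → nitrile.
  CH(COCH3): pendant –COCH3: carbonyl C bonded to two carbons → ketone.
  CH2COOCH2: –C(=O)–O–C with C on the carbonyl side → ester.
  CH(CH2NH2): pendant –CH2NH2: N on sp³ C, no adjacent C=O → amine.
  CH=CH: C=C double bond → alkene.
  CH(OCH3): pendant –OCH3: C–O–C with sp³ C, no adjacent C=O → ether.
  CH(COOH): pendant –COOH: carbonyl C bonded to C and –OH → carboxylic acid.
  C≡C: C≡C triple bond → alkyne.
  CH(CH2Br): pendant –CH2X: halogen on sp³ carbon → alkyl halide.
  CH2OCH2: C–O–C with sp³ carbons on both sides and no adjacent C=O → ether.
No segment is a alcohol: CH(COCH3) is ketone, not alcohol; CH(OCH3) is ether, not alcohol; CH(COOH) is carboxylic acid, not alcohol. → 0.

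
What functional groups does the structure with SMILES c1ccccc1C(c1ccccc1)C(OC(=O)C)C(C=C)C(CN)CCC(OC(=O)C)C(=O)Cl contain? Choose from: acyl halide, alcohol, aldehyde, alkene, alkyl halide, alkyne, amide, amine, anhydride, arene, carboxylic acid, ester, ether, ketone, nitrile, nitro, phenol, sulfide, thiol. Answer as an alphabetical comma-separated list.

acyl halide, alkene, amine, arene, ester

Reading the structure from left to right:
  C6H5: C6H5– phenyl ring → arene.
  CH(C6H5): pendant –C6H5: benzene ring → arene.
  CH(OCOCH3): pendant –OC(=O)CH3: an acyloxy group → ester.
  CH(CH=CH2): pendant –CH=CH2: C=C double bond → alkene.
  CH(CH2NH2): pendant –CH2NH2: N on sp³ C, no adjacent C=O → amine.
  CH(OCOCH3): pendant –OC(=O)CH3: an acyloxy group → ester.
  COCl: –C(=O)Cl: carbonyl C bonded to C and to a halogen → acyl halide (not alkyl halide).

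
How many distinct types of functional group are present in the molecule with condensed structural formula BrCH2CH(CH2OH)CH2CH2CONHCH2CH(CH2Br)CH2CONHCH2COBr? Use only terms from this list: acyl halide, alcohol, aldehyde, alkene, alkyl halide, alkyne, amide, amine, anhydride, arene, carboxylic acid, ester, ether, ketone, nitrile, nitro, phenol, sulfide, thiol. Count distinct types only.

Working along the chain:
  BrCH2: halogen on an sp³ carbon → alkyl halide.
  CH(CH2OH): pendant –CH2OH on an sp³ backbone C → alcohol.
  CH2CONHCH2: –C(=O)–N– linkage → amide (the N is not an amine).
  CH(CH2Br): pendant –CH2X: halogen on sp³ carbon → alkyl halide.
  CH2CONHCH2: –C(=O)–N– linkage → amide (the N is not an amine).
  COBr: –C(=O)Br: carbonyl C bonded to C and to a halogen → acyl halide (not alkyl halide).
Distinct types present: acyl halide, alcohol, alkyl halide, amide.

4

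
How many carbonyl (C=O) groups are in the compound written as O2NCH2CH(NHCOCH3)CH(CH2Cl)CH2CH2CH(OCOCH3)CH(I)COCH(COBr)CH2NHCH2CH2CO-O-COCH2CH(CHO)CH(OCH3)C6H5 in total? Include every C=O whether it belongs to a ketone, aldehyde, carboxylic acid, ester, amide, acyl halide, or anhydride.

CH(NHCOCH3): amide, 1 C=O (running total 1).
CH(OCOCH3): ester, 1 C=O (running total 2).
CO: ketone, 1 C=O (running total 3).
CH(COBr): acyl halide, 1 C=O (running total 4).
CH2CO-O-COCH2: anhydride, 2 C=O (running total 6).
CH(CHO): aldehyde, 1 C=O (running total 7).

7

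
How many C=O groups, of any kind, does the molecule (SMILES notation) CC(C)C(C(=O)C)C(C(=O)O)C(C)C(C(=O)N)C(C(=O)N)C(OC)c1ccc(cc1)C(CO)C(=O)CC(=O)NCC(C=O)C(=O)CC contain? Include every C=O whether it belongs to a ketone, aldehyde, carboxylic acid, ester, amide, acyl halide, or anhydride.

CH(COCH3): ketone, 1 C=O (running total 1).
CH(COOH): carboxylic acid, 1 C=O (running total 2).
CH(CONH2): amide, 1 C=O (running total 3).
CH(CONH2): amide, 1 C=O (running total 4).
CO: ketone, 1 C=O (running total 5).
CH2CONHCH2: amide, 1 C=O (running total 6).
CH(CHO): aldehyde, 1 C=O (running total 7).
CO: ketone, 1 C=O (running total 8).

8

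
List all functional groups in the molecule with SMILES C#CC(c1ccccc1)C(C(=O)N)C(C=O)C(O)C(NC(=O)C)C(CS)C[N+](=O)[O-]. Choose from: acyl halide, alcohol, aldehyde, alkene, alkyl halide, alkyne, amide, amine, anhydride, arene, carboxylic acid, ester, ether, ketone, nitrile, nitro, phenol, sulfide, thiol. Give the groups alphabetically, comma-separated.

Working along the chain:
  HC≡C: C≡C triple bond → alkyne.
  CH(C6H5): pendant –C6H5: benzene ring → arene.
  CH(CONH2): pendant –CONH2: carbonyl C bonded to C and N → amide.
  CH(CHO): pendant –CHO: carbonyl C bonded to C and H → aldehyde.
  CH(OH): –OH on an sp³ carbon → alcohol (secondary).
  CH(NHCOCH3): pendant –NHC(=O)CH3: N bonded to a carbonyl → amide (not amine).
  CH(CH2SH): pendant –CH2SH → thiol.
  CH2NO2: –NO2 on carbon → nitro group.

alcohol, aldehyde, alkyne, amide, arene, nitro, thiol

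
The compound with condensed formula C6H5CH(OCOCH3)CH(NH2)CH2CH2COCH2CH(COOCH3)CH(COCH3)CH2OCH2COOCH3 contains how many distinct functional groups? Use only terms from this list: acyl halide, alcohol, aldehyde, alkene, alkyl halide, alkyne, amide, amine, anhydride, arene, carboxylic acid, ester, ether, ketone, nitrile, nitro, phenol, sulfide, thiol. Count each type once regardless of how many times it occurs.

5

Taking each segment in turn:
  C6H5: C6H5– phenyl ring → arene.
  CH(OCOCH3): pendant –OC(=O)CH3: an acyloxy group → ester.
  CH(NH2): –NH2 on an sp³ carbon with no adjacent C=O → amine.
  CO: –C(=O)– with carbon on both sides → ketone.
  CH(COOCH3): pendant –COOCH3: carbonyl C bonded to C and –OCH3 → ester.
  CH(COCH3): pendant –COCH3: carbonyl C bonded to two carbons → ketone.
  CH2OCH2: C–O–C with sp³ carbons on both sides and no adjacent C=O → ether.
  COOCH3: –C(=O)OCH3: carbonyl C bonded to C and to –OCH3 → ester (not ketone + ether).
Distinct types present: amine, arene, ester, ether, ketone.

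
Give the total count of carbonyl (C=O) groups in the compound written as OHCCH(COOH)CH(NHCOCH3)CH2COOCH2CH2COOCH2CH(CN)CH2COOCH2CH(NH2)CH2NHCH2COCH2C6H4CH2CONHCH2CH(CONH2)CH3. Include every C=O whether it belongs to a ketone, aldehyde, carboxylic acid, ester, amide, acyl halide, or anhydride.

9

OHC: aldehyde, 1 C=O (running total 1).
CH(COOH): carboxylic acid, 1 C=O (running total 2).
CH(NHCOCH3): amide, 1 C=O (running total 3).
CH2COOCH2: ester, 1 C=O (running total 4).
CH2COOCH2: ester, 1 C=O (running total 5).
CH2COOCH2: ester, 1 C=O (running total 6).
CO: ketone, 1 C=O (running total 7).
CH2CONHCH2: amide, 1 C=O (running total 8).
CH(CONH2): amide, 1 C=O (running total 9).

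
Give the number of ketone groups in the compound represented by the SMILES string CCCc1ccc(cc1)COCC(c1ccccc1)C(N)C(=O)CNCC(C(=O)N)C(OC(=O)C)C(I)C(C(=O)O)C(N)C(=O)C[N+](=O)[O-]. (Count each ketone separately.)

Working along the chain:
  C6H4: para-disubstituted benzene ring → arene.
  CH2OCH2: C–O–C with sp³ carbons on both sides and no adjacent C=O → ether.
  CH(C6H5): pendant –C6H5: benzene ring → arene.
  CH(NH2): –NH2 on an sp³ carbon with no adjacent C=O → amine.
  CO: –C(=O)– with carbon on both sides → ketone.
  CH2NHCH2: C–N–C with sp³ carbons and no adjacent C=O → amine (secondary).
  CH(CONH2): pendant –CONH2: carbonyl C bonded to C and N → amide.
  CH(OCOCH3): pendant –OC(=O)CH3: an acyloxy group → ester.
  CH(I): halogen on an sp³ carbon → alkyl halide.
  CH(COOH): pendant –COOH: carbonyl C bonded to C and –OH → carboxylic acid.
  CH(NH2): –NH2 on an sp³ carbon with no adjacent C=O → amine.
  CO: –C(=O)– with carbon on both sides → ketone.
  CH2NO2: –NO2 on carbon → nitro group.
Ketone appears at: CO, CO → 2.

2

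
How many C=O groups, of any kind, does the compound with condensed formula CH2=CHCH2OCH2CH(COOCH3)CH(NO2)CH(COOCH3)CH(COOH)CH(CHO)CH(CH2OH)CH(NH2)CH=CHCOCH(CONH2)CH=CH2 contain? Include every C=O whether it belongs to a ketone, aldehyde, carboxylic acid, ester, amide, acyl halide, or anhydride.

6

CH(COOCH3): ester, 1 C=O (running total 1).
CH(COOCH3): ester, 1 C=O (running total 2).
CH(COOH): carboxylic acid, 1 C=O (running total 3).
CH(CHO): aldehyde, 1 C=O (running total 4).
CO: ketone, 1 C=O (running total 5).
CH(CONH2): amide, 1 C=O (running total 6).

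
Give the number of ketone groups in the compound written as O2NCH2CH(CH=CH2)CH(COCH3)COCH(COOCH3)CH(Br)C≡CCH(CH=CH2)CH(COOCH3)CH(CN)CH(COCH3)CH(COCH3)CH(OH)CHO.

Taking each segment in turn:
  O2NCH2: –NO2 on carbon → nitro group.
  CH(CH=CH2): pendant –CH=CH2: C=C double bond → alkene.
  CH(COCH3): pendant –COCH3: carbonyl C bonded to two carbons → ketone.
  CO: –C(=O)– with carbon on both sides → ketone.
  CH(COOCH3): pendant –COOCH3: carbonyl C bonded to C and –OCH3 → ester.
  CH(Br): halogen on an sp³ carbon → alkyl halide.
  C≡C: C≡C triple bond → alkyne.
  CH(CH=CH2): pendant –CH=CH2: C=C double bond → alkene.
  CH(COOCH3): pendant –COOCH3: carbonyl C bonded to C and –OCH3 → ester.
  CH(CN): pendant –C≡N: nitrile.
  CH(COCH3): pendant –COCH3: carbonyl C bonded to two carbons → ketone.
  CH(COCH3): pendant –COCH3: carbonyl C bonded to two carbons → ketone.
  CH(OH): –OH on an sp³ carbon → alcohol (secondary).
  CHO: terminal –CHO: carbonyl C bonded to H and C → aldehyde.
Ketone appears at: CH(COCH3), CO, CH(COCH3), CH(COCH3) → 4.

4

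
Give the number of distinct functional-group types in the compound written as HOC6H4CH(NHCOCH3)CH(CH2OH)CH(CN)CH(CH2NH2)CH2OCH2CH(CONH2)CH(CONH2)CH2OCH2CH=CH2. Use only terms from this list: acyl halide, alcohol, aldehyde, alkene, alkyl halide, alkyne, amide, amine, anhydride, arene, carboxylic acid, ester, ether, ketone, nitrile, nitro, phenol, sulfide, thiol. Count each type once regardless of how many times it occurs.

8

Taking each segment in turn:
  HOC6H4: –OH attached directly to an aromatic ring → phenol (not alcohol); the ring itself is an arene.
  CH(NHCOCH3): pendant –NHC(=O)CH3: N bonded to a carbonyl → amide (not amine).
  CH(CH2OH): pendant –CH2OH on an sp³ backbone C → alcohol.
  CH(CN): pendant –C≡N: nitrile.
  CH(CH2NH2): pendant –CH2NH2: N on sp³ C, no adjacent C=O → amine.
  CH2OCH2: C–O–C with sp³ carbons on both sides and no adjacent C=O → ether.
  CH(CONH2): pendant –CONH2: carbonyl C bonded to C and N → amide.
  CH(CONH2): pendant –CONH2: carbonyl C bonded to C and N → amide.
  CH2OCH2: C–O–C with sp³ carbons on both sides and no adjacent C=O → ether.
  CH=CH2: C=C double bond → alkene.
Distinct types present: alcohol, alkene, amide, amine, arene, ether, nitrile, phenol.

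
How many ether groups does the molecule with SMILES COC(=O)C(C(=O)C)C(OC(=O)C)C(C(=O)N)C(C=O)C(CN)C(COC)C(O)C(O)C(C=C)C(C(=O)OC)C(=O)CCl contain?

CH3O–C(=O)–: carbonyl C bonded to C and to –OCH3 → ester (not ketone + ether).
pendant –COCH3: carbonyl C bonded to two carbons → ketone.
pendant –OC(=O)CH3: an acyloxy group → ester.
pendant –CONH2: carbonyl C bonded to C and N → amide.
pendant –CHO: carbonyl C bonded to C and H → aldehyde.
pendant –CH2NH2: N on sp³ C, no adjacent C=O → amine.
pendant –CH2OCH3: C–O–C linkage → ether.
–OH on an sp³ carbon → alcohol (secondary).
–OH on an sp³ carbon → alcohol (secondary).
pendant –CH=CH2: C=C double bond → alkene.
pendant –COOCH3: carbonyl C bonded to C and –OCH3 → ester.
–C(=O)– with carbon on both sides → ketone.
halogen on an sp³ carbon → alkyl halide.
Ether appears at: CH(CH2OCH3) → 1.

1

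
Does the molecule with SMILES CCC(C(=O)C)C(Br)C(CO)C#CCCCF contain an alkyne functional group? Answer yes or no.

yes

Reading the structure from left to right:
  CH(COCH3): pendant –COCH3: carbonyl C bonded to two carbons → ketone.
  CH(Br): halogen on an sp³ carbon → alkyl halide.
  CH(CH2OH): pendant –CH2OH on an sp³ backbone C → alcohol.
  C≡C: C≡C triple bond → alkyne.
  CH2F: halogen on an sp³ carbon → alkyl halide.
The C≡C segment supplies the alkyne: C≡C triple bond → alkyne.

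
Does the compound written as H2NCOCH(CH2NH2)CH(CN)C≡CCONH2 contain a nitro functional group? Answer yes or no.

no

–C(=O)NH2: carbonyl C bonded to C and to N → amide (the N is not a separate amine).
pendant –CH2NH2: N on sp³ C, no adjacent C=O → amine.
pendant –C≡N: nitrile.
C≡C triple bond → alkyne.
–C(=O)NH2: carbonyl C bonded to C and to N → amide (the N is not a separate amine).
The groups actually present are: alkyne, amide, amine, nitrile.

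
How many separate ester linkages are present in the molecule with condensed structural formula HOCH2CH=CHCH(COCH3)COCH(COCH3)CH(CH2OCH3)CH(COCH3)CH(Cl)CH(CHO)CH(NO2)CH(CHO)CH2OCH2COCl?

Working along the chain:
  HOCH2: HO– on an sp³ carbon → alcohol.
  CH=CH: C=C double bond → alkene.
  CH(COCH3): pendant –COCH3: carbonyl C bonded to two carbons → ketone.
  CO: –C(=O)– with carbon on both sides → ketone.
  CH(COCH3): pendant –COCH3: carbonyl C bonded to two carbons → ketone.
  CH(CH2OCH3): pendant –CH2OCH3: C–O–C linkage → ether.
  CH(COCH3): pendant –COCH3: carbonyl C bonded to two carbons → ketone.
  CH(Cl): halogen on an sp³ carbon → alkyl halide.
  CH(CHO): pendant –CHO: carbonyl C bonded to C and H → aldehyde.
  CH(NO2): –NO2 on an sp³ carbon → nitro (the N=O is not a carbonyl).
  CH(CHO): pendant –CHO: carbonyl C bonded to C and H → aldehyde.
  CH2OCH2: C–O–C with sp³ carbons on both sides and no adjacent C=O → ether.
  COCl: –C(=O)Cl: carbonyl C bonded to C and to a halogen → acyl halide (not alkyl halide).
No segment is a ester: CH(COCH3) is ketone, not ester; CO is ketone, not ester; CH(COCH3) is ketone, not ester. → 0.

0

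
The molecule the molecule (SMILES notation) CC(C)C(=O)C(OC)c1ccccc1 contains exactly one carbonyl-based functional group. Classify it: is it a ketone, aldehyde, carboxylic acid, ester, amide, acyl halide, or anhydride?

ketone

The carbonyl is in the CO segment: –C(=O)– with carbon on both sides → ketone.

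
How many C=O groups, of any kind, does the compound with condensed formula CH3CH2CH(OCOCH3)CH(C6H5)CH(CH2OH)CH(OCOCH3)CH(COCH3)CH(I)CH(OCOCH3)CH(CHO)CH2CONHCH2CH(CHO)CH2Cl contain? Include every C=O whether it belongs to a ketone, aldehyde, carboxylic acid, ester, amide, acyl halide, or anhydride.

CH(OCOCH3): ester, 1 C=O (running total 1).
CH(OCOCH3): ester, 1 C=O (running total 2).
CH(COCH3): ketone, 1 C=O (running total 3).
CH(OCOCH3): ester, 1 C=O (running total 4).
CH(CHO): aldehyde, 1 C=O (running total 5).
CH2CONHCH2: amide, 1 C=O (running total 6).
CH(CHO): aldehyde, 1 C=O (running total 7).

7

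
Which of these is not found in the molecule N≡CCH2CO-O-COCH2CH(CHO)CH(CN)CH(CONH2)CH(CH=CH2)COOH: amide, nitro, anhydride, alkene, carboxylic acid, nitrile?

anhydride: present (CH2CO-O-COCH2 — two acyl groups sharing one oxygen, –C(=O)–O–C(=O)– → anhydride).
carboxylic acid: present (COOH — –COOH: carbonyl C bonded to –OH and C → carboxylic acid (the –OH is not a separate alcohol)).
amide: present (CH(CONH2) — pendant –CONH2: carbonyl C bonded to C and N → amide).
alkene: present (CH(CH=CH2) — pendant –CH=CH2: C=C double bond → alkene).
nitrile: present (N≡C — N≡C–: carbon triple-bonded to nitrogen → nitrile).
nitro: no segment matches this pattern.

nitro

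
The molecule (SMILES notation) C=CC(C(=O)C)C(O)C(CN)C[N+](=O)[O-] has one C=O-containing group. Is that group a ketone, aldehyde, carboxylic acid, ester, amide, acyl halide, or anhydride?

ketone

The carbonyl is in the CH(COCH3) segment: pendant –COCH3: carbonyl C bonded to two carbons → ketone.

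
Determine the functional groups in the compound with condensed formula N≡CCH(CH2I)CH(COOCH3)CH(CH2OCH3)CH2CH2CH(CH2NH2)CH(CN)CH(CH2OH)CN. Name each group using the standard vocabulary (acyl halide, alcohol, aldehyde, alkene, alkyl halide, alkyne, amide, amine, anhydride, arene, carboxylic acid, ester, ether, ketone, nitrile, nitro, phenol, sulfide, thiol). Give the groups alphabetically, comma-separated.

alcohol, alkyl halide, amine, ester, ether, nitrile

Reading the structure from left to right:
  N≡C: N≡C–: carbon triple-bonded to nitrogen → nitrile.
  CH(CH2I): pendant –CH2X: halogen on sp³ carbon → alkyl halide.
  CH(COOCH3): pendant –COOCH3: carbonyl C bonded to C and –OCH3 → ester.
  CH(CH2OCH3): pendant –CH2OCH3: C–O–C linkage → ether.
  CH(CH2NH2): pendant –CH2NH2: N on sp³ C, no adjacent C=O → amine.
  CH(CN): pendant –C≡N: nitrile.
  CH(CH2OH): pendant –CH2OH on an sp³ backbone C → alcohol.
  CN: –C≡N: carbon triple-bonded to nitrogen → nitrile.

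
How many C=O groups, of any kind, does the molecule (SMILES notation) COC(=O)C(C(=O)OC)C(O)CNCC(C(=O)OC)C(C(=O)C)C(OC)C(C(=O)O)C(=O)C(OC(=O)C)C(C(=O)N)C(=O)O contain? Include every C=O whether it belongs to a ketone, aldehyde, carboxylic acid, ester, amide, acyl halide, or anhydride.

CH3OOC: ester, 1 C=O (running total 1).
CH(COOCH3): ester, 1 C=O (running total 2).
CH(COOCH3): ester, 1 C=O (running total 3).
CH(COCH3): ketone, 1 C=O (running total 4).
CH(COOH): carboxylic acid, 1 C=O (running total 5).
CO: ketone, 1 C=O (running total 6).
CH(OCOCH3): ester, 1 C=O (running total 7).
CH(CONH2): amide, 1 C=O (running total 8).
COOH: carboxylic acid, 1 C=O (running total 9).

9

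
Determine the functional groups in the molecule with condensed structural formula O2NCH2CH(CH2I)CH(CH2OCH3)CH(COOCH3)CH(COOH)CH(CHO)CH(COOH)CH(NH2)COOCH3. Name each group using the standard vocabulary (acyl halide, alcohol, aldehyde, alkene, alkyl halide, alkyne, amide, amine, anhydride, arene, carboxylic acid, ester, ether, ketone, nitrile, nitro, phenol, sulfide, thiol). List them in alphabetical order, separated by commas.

aldehyde, alkyl halide, amine, carboxylic acid, ester, ether, nitro

–NO2 on carbon → nitro group.
pendant –CH2X: halogen on sp³ carbon → alkyl halide.
pendant –CH2OCH3: C–O–C linkage → ether.
pendant –COOCH3: carbonyl C bonded to C and –OCH3 → ester.
pendant –COOH: carbonyl C bonded to C and –OH → carboxylic acid.
pendant –CHO: carbonyl C bonded to C and H → aldehyde.
pendant –COOH: carbonyl C bonded to C and –OH → carboxylic acid.
–NH2 on an sp³ carbon with no adjacent C=O → amine.
–C(=O)OCH3: carbonyl C bonded to C and to –OCH3 → ester (not ketone + ether).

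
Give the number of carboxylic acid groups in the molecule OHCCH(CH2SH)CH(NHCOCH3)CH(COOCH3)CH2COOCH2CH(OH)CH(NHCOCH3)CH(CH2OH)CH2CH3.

Taking each segment in turn:
  OHC: terminal –CHO: carbonyl C bonded to H and C → aldehyde.
  CH(CH2SH): pendant –CH2SH → thiol.
  CH(NHCOCH3): pendant –NHC(=O)CH3: N bonded to a carbonyl → amide (not amine).
  CH(COOCH3): pendant –COOCH3: carbonyl C bonded to C and –OCH3 → ester.
  CH2COOCH2: –C(=O)–O–C with C on the carbonyl side → ester.
  CH(OH): –OH on an sp³ carbon → alcohol (secondary).
  CH(NHCOCH3): pendant –NHC(=O)CH3: N bonded to a carbonyl → amide (not amine).
  CH(CH2OH): pendant –CH2OH on an sp³ backbone C → alcohol.
No segment is a carboxylic acid: OHC is aldehyde, not carboxylic acid; CH(NHCOCH3) is amide, not carboxylic acid; CH(COOCH3) is ester, not carboxylic acid. → 0.

0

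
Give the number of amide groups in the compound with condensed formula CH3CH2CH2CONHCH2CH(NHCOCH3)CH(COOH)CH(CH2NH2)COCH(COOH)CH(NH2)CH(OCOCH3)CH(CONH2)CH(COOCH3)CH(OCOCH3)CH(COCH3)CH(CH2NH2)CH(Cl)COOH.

3

Taking each segment in turn:
  CH2CONHCH2: –C(=O)–N– linkage → amide (the N is not an amine).
  CH(NHCOCH3): pendant –NHC(=O)CH3: N bonded to a carbonyl → amide (not amine).
  CH(COOH): pendant –COOH: carbonyl C bonded to C and –OH → carboxylic acid.
  CH(CH2NH2): pendant –CH2NH2: N on sp³ C, no adjacent C=O → amine.
  CO: –C(=O)– with carbon on both sides → ketone.
  CH(COOH): pendant –COOH: carbonyl C bonded to C and –OH → carboxylic acid.
  CH(NH2): –NH2 on an sp³ carbon with no adjacent C=O → amine.
  CH(OCOCH3): pendant –OC(=O)CH3: an acyloxy group → ester.
  CH(CONH2): pendant –CONH2: carbonyl C bonded to C and N → amide.
  CH(COOCH3): pendant –COOCH3: carbonyl C bonded to C and –OCH3 → ester.
  CH(OCOCH3): pendant –OC(=O)CH3: an acyloxy group → ester.
  CH(COCH3): pendant –COCH3: carbonyl C bonded to two carbons → ketone.
  CH(CH2NH2): pendant –CH2NH2: N on sp³ C, no adjacent C=O → amine.
  CH(Cl): halogen on an sp³ carbon → alkyl halide.
  COOH: –COOH: carbonyl C bonded to –OH and C → carboxylic acid (the –OH is not a separate alcohol).
Amide appears at: CH2CONHCH2, CH(NHCOCH3), CH(CONH2) → 3.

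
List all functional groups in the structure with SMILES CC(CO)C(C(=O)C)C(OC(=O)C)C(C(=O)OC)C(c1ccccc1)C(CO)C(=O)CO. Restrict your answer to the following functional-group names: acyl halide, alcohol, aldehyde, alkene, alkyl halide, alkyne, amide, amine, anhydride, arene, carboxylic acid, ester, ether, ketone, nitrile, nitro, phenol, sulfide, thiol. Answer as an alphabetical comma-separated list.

alcohol, arene, ester, ketone

Working along the chain:
  CH(CH2OH): pendant –CH2OH on an sp³ backbone C → alcohol.
  CH(COCH3): pendant –COCH3: carbonyl C bonded to two carbons → ketone.
  CH(OCOCH3): pendant –OC(=O)CH3: an acyloxy group → ester.
  CH(COOCH3): pendant –COOCH3: carbonyl C bonded to C and –OCH3 → ester.
  CH(C6H5): pendant –C6H5: benzene ring → arene.
  CH(CH2OH): pendant –CH2OH on an sp³ backbone C → alcohol.
  CO: –C(=O)– with carbon on both sides → ketone.
  CH2OH: –OH on an sp³ carbon → alcohol.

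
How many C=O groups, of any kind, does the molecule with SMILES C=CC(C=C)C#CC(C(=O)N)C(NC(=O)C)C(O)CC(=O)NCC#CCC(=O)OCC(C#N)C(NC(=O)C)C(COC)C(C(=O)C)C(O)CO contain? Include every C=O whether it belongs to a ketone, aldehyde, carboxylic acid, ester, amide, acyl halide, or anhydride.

6

CH(CONH2): amide, 1 C=O (running total 1).
CH(NHCOCH3): amide, 1 C=O (running total 2).
CH2CONHCH2: amide, 1 C=O (running total 3).
CH2COOCH2: ester, 1 C=O (running total 4).
CH(NHCOCH3): amide, 1 C=O (running total 5).
CH(COCH3): ketone, 1 C=O (running total 6).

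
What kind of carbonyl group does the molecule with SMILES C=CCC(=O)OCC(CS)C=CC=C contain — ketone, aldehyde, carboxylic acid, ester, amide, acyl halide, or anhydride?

ester

The carbonyl is in the CH2COOCH2 segment: –C(=O)–O–C with C on the carbonyl side → ester.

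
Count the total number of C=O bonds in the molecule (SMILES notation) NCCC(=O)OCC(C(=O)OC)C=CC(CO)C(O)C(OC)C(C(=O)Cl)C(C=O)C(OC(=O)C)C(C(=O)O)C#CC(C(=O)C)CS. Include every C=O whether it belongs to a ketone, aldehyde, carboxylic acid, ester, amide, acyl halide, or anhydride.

7

CH2COOCH2: ester, 1 C=O (running total 1).
CH(COOCH3): ester, 1 C=O (running total 2).
CH(COCl): acyl halide, 1 C=O (running total 3).
CH(CHO): aldehyde, 1 C=O (running total 4).
CH(OCOCH3): ester, 1 C=O (running total 5).
CH(COOH): carboxylic acid, 1 C=O (running total 6).
CH(COCH3): ketone, 1 C=O (running total 7).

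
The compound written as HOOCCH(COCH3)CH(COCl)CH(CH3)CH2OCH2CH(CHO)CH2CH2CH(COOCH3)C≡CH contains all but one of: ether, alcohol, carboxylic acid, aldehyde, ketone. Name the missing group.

ketone: present (CH(COCH3) — pendant –COCH3: carbonyl C bonded to two carbons → ketone).
ether: present (CH2OCH2 — C–O–C with sp³ carbons on both sides and no adjacent C=O → ether).
carboxylic acid: present (HOOC — –COOH: carbonyl C bonded to –OH and C → carboxylic acid (the –OH is not a separate alcohol)).
aldehyde: present (CH(CHO) — pendant –CHO: carbonyl C bonded to C and H → aldehyde).
alcohol: absent. In HOOC, the –OH sits on a carbonyl carbon, making it part of a carboxylic acid, not an alcohol.

alcohol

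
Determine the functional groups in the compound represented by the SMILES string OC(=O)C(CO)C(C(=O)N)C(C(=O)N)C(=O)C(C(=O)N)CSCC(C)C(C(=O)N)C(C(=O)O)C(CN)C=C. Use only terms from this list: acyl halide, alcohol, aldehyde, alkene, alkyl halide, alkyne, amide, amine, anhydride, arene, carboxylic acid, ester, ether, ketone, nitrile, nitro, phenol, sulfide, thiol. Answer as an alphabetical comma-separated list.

–COOH: carbonyl C bonded to –OH and C → carboxylic acid (the –OH is not a separate alcohol).
pendant –CH2OH on an sp³ backbone C → alcohol.
pendant –CONH2: carbonyl C bonded to C and N → amide.
pendant –CONH2: carbonyl C bonded to C and N → amide.
–C(=O)– with carbon on both sides → ketone.
pendant –CONH2: carbonyl C bonded to C and N → amide.
C–S–C linkage → sulfide (thioether).
pendant –CONH2: carbonyl C bonded to C and N → amide.
pendant –COOH: carbonyl C bonded to C and –OH → carboxylic acid.
pendant –CH2NH2: N on sp³ C, no adjacent C=O → amine.
C=C double bond → alkene.

alcohol, alkene, amide, amine, carboxylic acid, ketone, sulfide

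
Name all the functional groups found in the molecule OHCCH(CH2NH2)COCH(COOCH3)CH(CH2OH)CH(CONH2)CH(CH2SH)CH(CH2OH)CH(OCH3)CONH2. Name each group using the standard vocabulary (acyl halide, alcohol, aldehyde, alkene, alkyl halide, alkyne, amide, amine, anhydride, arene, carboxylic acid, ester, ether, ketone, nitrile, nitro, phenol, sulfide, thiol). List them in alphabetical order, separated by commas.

terminal –CHO: carbonyl C bonded to H and C → aldehyde.
pendant –CH2NH2: N on sp³ C, no adjacent C=O → amine.
–C(=O)– with carbon on both sides → ketone.
pendant –COOCH3: carbonyl C bonded to C and –OCH3 → ester.
pendant –CH2OH on an sp³ backbone C → alcohol.
pendant –CONH2: carbonyl C bonded to C and N → amide.
pendant –CH2SH → thiol.
pendant –CH2OH on an sp³ backbone C → alcohol.
pendant –OCH3: C–O–C with sp³ C, no adjacent C=O → ether.
–C(=O)NH2: carbonyl C bonded to C and to N → amide (the N is not a separate amine).

alcohol, aldehyde, amide, amine, ester, ether, ketone, thiol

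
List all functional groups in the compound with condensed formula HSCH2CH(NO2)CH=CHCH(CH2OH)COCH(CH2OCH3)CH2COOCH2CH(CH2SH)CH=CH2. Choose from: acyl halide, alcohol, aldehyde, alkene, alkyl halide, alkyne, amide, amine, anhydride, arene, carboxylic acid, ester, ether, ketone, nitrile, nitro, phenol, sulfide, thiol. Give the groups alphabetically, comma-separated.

alcohol, alkene, ester, ether, ketone, nitro, thiol

Taking each segment in turn:
  HSCH2: –SH on an sp³ carbon → thiol.
  CH(NO2): –NO2 on an sp³ carbon → nitro (the N=O is not a carbonyl).
  CH=CH: C=C double bond → alkene.
  CH(CH2OH): pendant –CH2OH on an sp³ backbone C → alcohol.
  CO: –C(=O)– with carbon on both sides → ketone.
  CH(CH2OCH3): pendant –CH2OCH3: C–O–C linkage → ether.
  CH2COOCH2: –C(=O)–O–C with C on the carbonyl side → ester.
  CH(CH2SH): pendant –CH2SH → thiol.
  CH=CH2: C=C double bond → alkene.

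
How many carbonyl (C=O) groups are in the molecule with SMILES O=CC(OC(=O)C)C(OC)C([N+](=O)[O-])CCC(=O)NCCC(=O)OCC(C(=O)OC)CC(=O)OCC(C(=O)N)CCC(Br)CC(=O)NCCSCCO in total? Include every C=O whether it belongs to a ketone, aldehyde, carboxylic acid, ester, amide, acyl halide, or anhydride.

OHC: aldehyde, 1 C=O (running total 1).
CH(OCOCH3): ester, 1 C=O (running total 2).
CH2CONHCH2: amide, 1 C=O (running total 3).
CH2COOCH2: ester, 1 C=O (running total 4).
CH(COOCH3): ester, 1 C=O (running total 5).
CH2COOCH2: ester, 1 C=O (running total 6).
CH(CONH2): amide, 1 C=O (running total 7).
CH2CONHCH2: amide, 1 C=O (running total 8).

8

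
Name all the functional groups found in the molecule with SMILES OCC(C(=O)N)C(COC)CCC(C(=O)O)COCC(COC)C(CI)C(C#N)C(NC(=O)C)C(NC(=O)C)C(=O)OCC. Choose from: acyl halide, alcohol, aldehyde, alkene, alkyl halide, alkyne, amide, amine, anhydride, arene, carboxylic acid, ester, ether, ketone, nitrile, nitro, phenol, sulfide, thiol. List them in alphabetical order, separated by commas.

alcohol, alkyl halide, amide, carboxylic acid, ester, ether, nitrile

HO– on an sp³ carbon → alcohol.
pendant –CONH2: carbonyl C bonded to C and N → amide.
pendant –CH2OCH3: C–O–C linkage → ether.
pendant –COOH: carbonyl C bonded to C and –OH → carboxylic acid.
C–O–C with sp³ carbons on both sides and no adjacent C=O → ether.
pendant –CH2OCH3: C–O–C linkage → ether.
pendant –CH2X: halogen on sp³ carbon → alkyl halide.
pendant –C≡N: nitrile.
pendant –NHC(=O)CH3: N bonded to a carbonyl → amide (not amine).
pendant –NHC(=O)CH3: N bonded to a carbonyl → amide (not amine).
–C(=O)OCH2CH3: carbonyl C bonded to C and to –OEt → ester.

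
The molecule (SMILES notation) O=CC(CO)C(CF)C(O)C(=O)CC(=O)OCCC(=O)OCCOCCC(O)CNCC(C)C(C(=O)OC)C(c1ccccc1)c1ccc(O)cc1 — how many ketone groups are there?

Working along the chain:
  OHC: terminal –CHO: carbonyl C bonded to H and C → aldehyde.
  CH(CH2OH): pendant –CH2OH on an sp³ backbone C → alcohol.
  CH(CH2F): pendant –CH2X: halogen on sp³ carbon → alkyl halide.
  CH(OH): –OH on an sp³ carbon → alcohol (secondary).
  CO: –C(=O)– with carbon on both sides → ketone.
  CH2COOCH2: –C(=O)–O–C with C on the carbonyl side → ester.
  CH2COOCH2: –C(=O)–O–C with C on the carbonyl side → ester.
  CH2OCH2: C–O–C with sp³ carbons on both sides and no adjacent C=O → ether.
  CH(OH): –OH on an sp³ carbon → alcohol (secondary).
  CH2NHCH2: C–N–C with sp³ carbons and no adjacent C=O → amine (secondary).
  CH(COOCH3): pendant –COOCH3: carbonyl C bonded to C and –OCH3 → ester.
  CH(C6H5): pendant –C6H5: benzene ring → arene.
  C6H4OH: –OH attached directly to an aromatic ring → phenol (not alcohol); the ring itself is an arene.
Ketone appears at: CO → 1.

1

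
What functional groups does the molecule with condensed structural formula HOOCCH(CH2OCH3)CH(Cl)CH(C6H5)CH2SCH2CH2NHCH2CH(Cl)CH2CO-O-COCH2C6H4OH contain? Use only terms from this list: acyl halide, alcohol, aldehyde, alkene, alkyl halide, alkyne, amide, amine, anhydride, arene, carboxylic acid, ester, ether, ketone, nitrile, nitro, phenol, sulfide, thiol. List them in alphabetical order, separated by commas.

–COOH: carbonyl C bonded to –OH and C → carboxylic acid (the –OH is not a separate alcohol).
pendant –CH2OCH3: C–O–C linkage → ether.
halogen on an sp³ carbon → alkyl halide.
pendant –C6H5: benzene ring → arene.
C–S–C linkage → sulfide (thioether).
C–N–C with sp³ carbons and no adjacent C=O → amine (secondary).
halogen on an sp³ carbon → alkyl halide.
two acyl groups sharing one oxygen, –C(=O)–O–C(=O)– → anhydride.
–OH attached directly to an aromatic ring → phenol (not alcohol); the ring itself is an arene.

alkyl halide, amine, anhydride, arene, carboxylic acid, ether, phenol, sulfide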